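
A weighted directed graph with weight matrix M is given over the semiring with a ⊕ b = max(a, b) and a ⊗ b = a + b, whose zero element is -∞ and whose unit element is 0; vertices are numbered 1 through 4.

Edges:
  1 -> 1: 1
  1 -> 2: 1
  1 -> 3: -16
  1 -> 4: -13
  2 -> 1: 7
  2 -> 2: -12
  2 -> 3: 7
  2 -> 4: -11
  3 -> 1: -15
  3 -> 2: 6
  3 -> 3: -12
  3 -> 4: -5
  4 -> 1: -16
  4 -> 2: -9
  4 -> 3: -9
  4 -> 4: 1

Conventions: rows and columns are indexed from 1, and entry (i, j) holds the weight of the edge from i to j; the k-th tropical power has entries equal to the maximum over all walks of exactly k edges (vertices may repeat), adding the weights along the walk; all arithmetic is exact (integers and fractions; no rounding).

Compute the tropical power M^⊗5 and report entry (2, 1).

M^⊗2:
  [8, 2, 8, -10]
  [8, 13, -5, 2]
  [13, -6, 13, -4]
  [-2, -3, -2, 2]
M^⊗3:
  [9, 14, 9, 3]
  [20, 9, 20, 3]
  [14, 19, 1, 8]
  [4, 4, 4, 3]
M^⊗4:
  [21, 15, 21, 4]
  [21, 26, 16, 15]
  [26, 15, 26, 9]
  [11, 10, 11, 4]
M^⊗5:
  [22, 27, 22, 16]
  [33, 22, 33, 16]
  [27, 32, 22, 21]
  [17, 17, 17, 6]
Key observation: the optimum is the walk 2->3->2->3->2->1, with weight 7 + 6 + 7 + 6 + 7 = 33.
Optimal value attained by: walk 2->3->2->3->2->1.
Answer: (M^⊗5)[2][1] = 33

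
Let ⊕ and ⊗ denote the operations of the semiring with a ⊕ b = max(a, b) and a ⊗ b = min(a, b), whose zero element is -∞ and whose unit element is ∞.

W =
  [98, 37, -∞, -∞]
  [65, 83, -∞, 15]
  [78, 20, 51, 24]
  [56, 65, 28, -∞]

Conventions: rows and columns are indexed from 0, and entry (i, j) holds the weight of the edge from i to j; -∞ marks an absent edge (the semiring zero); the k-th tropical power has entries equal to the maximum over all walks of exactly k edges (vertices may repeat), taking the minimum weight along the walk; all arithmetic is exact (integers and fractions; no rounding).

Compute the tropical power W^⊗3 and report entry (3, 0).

W^⊗2:
  [98, 37, -∞, 15]
  [65, 83, 15, 15]
  [78, 37, 51, 24]
  [65, 65, 28, 24]
W^⊗3:
  [98, 37, 15, 15]
  [65, 83, 15, 15]
  [78, 37, 51, 24]
  [65, 65, 28, 24]
Key observation: the optimum is the walk 3->1->0->0, with weight 65 min 65 min 98 = 65.
Optimal value attained by: walk 3->1->0->0.
Answer: (W^⊗3)[3][0] = 65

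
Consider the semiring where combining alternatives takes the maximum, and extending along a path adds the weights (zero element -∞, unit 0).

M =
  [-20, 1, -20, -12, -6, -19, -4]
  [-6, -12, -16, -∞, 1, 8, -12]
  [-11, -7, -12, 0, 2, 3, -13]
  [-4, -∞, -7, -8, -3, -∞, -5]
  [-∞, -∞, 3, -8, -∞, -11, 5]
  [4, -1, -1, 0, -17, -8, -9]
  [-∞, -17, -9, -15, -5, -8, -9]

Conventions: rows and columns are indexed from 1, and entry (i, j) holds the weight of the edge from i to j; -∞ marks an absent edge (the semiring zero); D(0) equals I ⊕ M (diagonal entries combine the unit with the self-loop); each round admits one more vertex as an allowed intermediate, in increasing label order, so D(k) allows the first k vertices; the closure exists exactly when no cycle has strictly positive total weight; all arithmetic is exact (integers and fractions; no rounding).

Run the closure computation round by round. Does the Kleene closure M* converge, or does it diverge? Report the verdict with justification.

D(0):
  [0, 1, -20, -12, -6, -19, -4]
  [-6, 0, -16, -∞, 1, 8, -12]
  [-11, -7, 0, 0, 2, 3, -13]
  [-4, -∞, -7, 0, -3, -∞, -5]
  [-∞, -∞, 3, -8, 0, -11, 5]
  [4, -1, -1, 0, -17, 0, -9]
  [-∞, -17, -9, -15, -5, -8, 0]
D(1):
  [0, 1, -20, -12, -6, -19, -4]
  [-6, 0, -16, -18, 1, 8, -10]
  [-11, -7, 0, 0, 2, 3, -13]
  [-4, -3, -7, 0, -3, -23, -5]
  [-∞, -∞, 3, -8, 0, -11, 5]
  [4, 5, -1, 0, -2, 0, 0]
  [-∞, -17, -9, -15, -5, -8, 0]
Detection: at round 2, diagonal entry (6, 6) turns strictly positive.
Key observation: the cycle 6->1->2->6 has total weight 4 + 1 + 8, which is strictly positive.
Answer: DIVERGES — positive cycle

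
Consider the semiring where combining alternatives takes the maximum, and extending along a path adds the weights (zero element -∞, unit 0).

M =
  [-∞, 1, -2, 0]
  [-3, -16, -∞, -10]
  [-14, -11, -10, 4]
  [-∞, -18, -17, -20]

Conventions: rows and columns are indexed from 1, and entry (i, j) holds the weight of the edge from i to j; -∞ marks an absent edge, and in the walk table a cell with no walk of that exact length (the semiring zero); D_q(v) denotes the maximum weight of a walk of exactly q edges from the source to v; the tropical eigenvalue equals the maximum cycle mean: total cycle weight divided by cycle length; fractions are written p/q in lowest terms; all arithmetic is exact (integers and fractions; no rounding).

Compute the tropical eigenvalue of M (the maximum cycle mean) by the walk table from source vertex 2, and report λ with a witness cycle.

q=0: [-∞, 0, -∞, -∞]
q=1: [-3, -16, -∞, -10]
q=2: [-19, -2, -5, -3]
q=3: [-5, -16, -15, -1]
q=4: [-19, -4, -7, -5]
Optimal cycle mean attained by: cycle 1->2->1, total 1 + (-3), length 2.
Answer: λ = -1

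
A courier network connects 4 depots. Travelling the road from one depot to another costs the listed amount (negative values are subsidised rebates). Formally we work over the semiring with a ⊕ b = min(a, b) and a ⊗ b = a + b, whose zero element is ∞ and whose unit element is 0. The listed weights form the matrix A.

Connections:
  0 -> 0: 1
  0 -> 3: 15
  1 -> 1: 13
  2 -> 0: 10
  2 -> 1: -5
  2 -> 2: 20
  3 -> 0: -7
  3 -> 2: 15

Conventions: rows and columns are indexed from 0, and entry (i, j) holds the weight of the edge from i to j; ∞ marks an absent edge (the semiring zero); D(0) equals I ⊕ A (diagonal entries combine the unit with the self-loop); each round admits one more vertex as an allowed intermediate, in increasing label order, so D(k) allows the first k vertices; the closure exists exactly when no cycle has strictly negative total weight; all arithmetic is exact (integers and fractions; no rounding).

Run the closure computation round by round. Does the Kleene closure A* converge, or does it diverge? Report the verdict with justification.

D(0):
  [0, ∞, ∞, 15]
  [∞, 0, ∞, ∞]
  [10, -5, 0, ∞]
  [-7, ∞, 15, 0]
D(1):
  [0, ∞, ∞, 15]
  [∞, 0, ∞, ∞]
  [10, -5, 0, 25]
  [-7, ∞, 15, 0]
D(2):
  [0, ∞, ∞, 15]
  [∞, 0, ∞, ∞]
  [10, -5, 0, 25]
  [-7, ∞, 15, 0]
D(3):
  [0, ∞, ∞, 15]
  [∞, 0, ∞, ∞]
  [10, -5, 0, 25]
  [-7, 10, 15, 0]
D(4):
  [0, 25, 30, 15]
  [∞, 0, ∞, ∞]
  [10, -5, 0, 25]
  [-7, 10, 15, 0]
Key observation: every diagonal entry stays at the unit through all rounds, so no improving cycle exists.
Answer: CONVERGES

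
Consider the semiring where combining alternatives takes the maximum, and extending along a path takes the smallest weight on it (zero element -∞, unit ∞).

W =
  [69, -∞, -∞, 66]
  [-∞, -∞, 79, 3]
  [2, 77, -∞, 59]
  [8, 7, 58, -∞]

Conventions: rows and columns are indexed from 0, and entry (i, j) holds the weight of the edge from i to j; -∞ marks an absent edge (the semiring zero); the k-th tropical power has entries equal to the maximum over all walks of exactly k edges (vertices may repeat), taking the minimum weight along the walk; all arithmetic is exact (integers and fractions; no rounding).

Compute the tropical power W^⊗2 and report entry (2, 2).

W^⊗2:
  [69, 7, 58, 66]
  [3, 77, 3, 59]
  [8, 7, 77, 3]
  [8, 58, 7, 58]
Key observation: the optimum is the walk 2->1->2, with weight 77 min 79 = 77.
Optimal value attained by: walk 2->1->2.
Answer: (W^⊗2)[2][2] = 77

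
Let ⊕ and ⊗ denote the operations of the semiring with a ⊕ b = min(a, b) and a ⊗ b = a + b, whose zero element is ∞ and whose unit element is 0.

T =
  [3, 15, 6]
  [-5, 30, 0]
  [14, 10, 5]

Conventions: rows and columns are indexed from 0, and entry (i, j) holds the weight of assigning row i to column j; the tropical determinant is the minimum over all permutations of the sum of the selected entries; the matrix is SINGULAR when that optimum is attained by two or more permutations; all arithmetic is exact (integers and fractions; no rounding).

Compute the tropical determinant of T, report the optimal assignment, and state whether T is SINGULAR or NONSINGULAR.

σ = (0, 1, 2): 3 + 30 + 5 = 38
σ = (0, 2, 1): 3 + 0 + 10 = 13
σ = (1, 0, 2): 15 + (-5) + 5 = 15
σ = (1, 2, 0): 15 + 0 + 14 = 29
σ = (2, 0, 1): 6 + (-5) + 10 = 11
σ = (2, 1, 0): 6 + 30 + 14 = 50
Optimal value attained by: σ = (2, 0, 1).
Answer: det⊕(T) = 11; verdict: NONSINGULAR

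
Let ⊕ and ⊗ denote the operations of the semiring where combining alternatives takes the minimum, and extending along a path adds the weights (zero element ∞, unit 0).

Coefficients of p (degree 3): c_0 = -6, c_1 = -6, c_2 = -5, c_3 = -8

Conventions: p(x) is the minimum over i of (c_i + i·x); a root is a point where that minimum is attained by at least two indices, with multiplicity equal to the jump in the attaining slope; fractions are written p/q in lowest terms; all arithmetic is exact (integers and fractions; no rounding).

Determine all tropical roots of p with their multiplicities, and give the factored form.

hull edge (i=0, c=-6) to (i=3, c=-8): slope -2/3, span 3
Factored form: p(x) = -8 ⊗ (x ⊕ 2/3) ⊗ (x ⊕ 2/3) ⊗ (x ⊕ 2/3)
Answer: roots = 2/3 (mult 3)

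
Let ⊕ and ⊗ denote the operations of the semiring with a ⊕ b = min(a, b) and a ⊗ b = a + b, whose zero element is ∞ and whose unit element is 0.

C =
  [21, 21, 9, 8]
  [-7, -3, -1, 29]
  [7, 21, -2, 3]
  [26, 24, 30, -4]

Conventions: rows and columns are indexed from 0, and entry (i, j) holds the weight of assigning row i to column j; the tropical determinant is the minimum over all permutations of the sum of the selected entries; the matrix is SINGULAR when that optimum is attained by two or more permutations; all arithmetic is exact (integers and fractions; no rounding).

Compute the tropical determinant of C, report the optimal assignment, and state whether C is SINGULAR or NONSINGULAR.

σ = (0, 1, 2, 3): 21 + (-3) + (-2) + (-4) = 12
σ = (0, 1, 3, 2): 21 + (-3) + 3 + 30 = 51
σ = (0, 2, 1, 3): 21 + (-1) + 21 + (-4) = 37
σ = (0, 2, 3, 1): 21 + (-1) + 3 + 24 = 47
σ = (0, 3, 1, 2): 21 + 29 + 21 + 30 = 101
σ = (0, 3, 2, 1): 21 + 29 + (-2) + 24 = 72
σ = (1, 0, 2, 3): 21 + (-7) + (-2) + (-4) = 8
σ = (1, 0, 3, 2): 21 + (-7) + 3 + 30 = 47
σ = (1, 2, 0, 3): 21 + (-1) + 7 + (-4) = 23
σ = (1, 2, 3, 0): 21 + (-1) + 3 + 26 = 49
σ = (1, 3, 0, 2): 21 + 29 + 7 + 30 = 87
σ = (1, 3, 2, 0): 21 + 29 + (-2) + 26 = 74
σ = (2, 0, 1, 3): 9 + (-7) + 21 + (-4) = 19
σ = (2, 0, 3, 1): 9 + (-7) + 3 + 24 = 29
σ = (2, 1, 0, 3): 9 + (-3) + 7 + (-4) = 9
σ = (2, 1, 3, 0): 9 + (-3) + 3 + 26 = 35
σ = (2, 3, 0, 1): 9 + 29 + 7 + 24 = 69
σ = (2, 3, 1, 0): 9 + 29 + 21 + 26 = 85
σ = (3, 0, 1, 2): 8 + (-7) + 21 + 30 = 52
σ = (3, 0, 2, 1): 8 + (-7) + (-2) + 24 = 23
σ = (3, 1, 0, 2): 8 + (-3) + 7 + 30 = 42
σ = (3, 1, 2, 0): 8 + (-3) + (-2) + 26 = 29
σ = (3, 2, 0, 1): 8 + (-1) + 7 + 24 = 38
σ = (3, 2, 1, 0): 8 + (-1) + 21 + 26 = 54
Optimal value attained by: σ = (1, 0, 2, 3).
Answer: det⊕(C) = 8; verdict: NONSINGULAR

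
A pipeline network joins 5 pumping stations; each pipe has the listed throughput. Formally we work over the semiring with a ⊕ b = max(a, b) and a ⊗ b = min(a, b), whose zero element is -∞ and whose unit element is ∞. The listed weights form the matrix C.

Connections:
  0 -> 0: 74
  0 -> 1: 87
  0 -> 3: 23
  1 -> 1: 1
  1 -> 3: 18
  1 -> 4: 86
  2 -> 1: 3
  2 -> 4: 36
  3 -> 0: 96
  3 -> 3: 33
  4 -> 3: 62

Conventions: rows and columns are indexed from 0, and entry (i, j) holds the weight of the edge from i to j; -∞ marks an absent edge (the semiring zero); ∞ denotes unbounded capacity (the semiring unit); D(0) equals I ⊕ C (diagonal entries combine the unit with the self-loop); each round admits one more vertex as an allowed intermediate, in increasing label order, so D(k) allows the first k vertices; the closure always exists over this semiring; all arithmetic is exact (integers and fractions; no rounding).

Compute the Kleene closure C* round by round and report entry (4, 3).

D(0):
  [∞, 87, -∞, 23, -∞]
  [-∞, ∞, -∞, 18, 86]
  [-∞, 3, ∞, -∞, 36]
  [96, -∞, -∞, ∞, -∞]
  [-∞, -∞, -∞, 62, ∞]
D(1):
  [∞, 87, -∞, 23, -∞]
  [-∞, ∞, -∞, 18, 86]
  [-∞, 3, ∞, -∞, 36]
  [96, 87, -∞, ∞, -∞]
  [-∞, -∞, -∞, 62, ∞]
D(2):
  [∞, 87, -∞, 23, 86]
  [-∞, ∞, -∞, 18, 86]
  [-∞, 3, ∞, 3, 36]
  [96, 87, -∞, ∞, 86]
  [-∞, -∞, -∞, 62, ∞]
D(3):
  [∞, 87, -∞, 23, 86]
  [-∞, ∞, -∞, 18, 86]
  [-∞, 3, ∞, 3, 36]
  [96, 87, -∞, ∞, 86]
  [-∞, -∞, -∞, 62, ∞]
D(4):
  [∞, 87, -∞, 23, 86]
  [18, ∞, -∞, 18, 86]
  [3, 3, ∞, 3, 36]
  [96, 87, -∞, ∞, 86]
  [62, 62, -∞, 62, ∞]
D(5):
  [∞, 87, -∞, 62, 86]
  [62, ∞, -∞, 62, 86]
  [36, 36, ∞, 36, 36]
  [96, 87, -∞, ∞, 86]
  [62, 62, -∞, 62, ∞]
Answer: C*[4][3] = 62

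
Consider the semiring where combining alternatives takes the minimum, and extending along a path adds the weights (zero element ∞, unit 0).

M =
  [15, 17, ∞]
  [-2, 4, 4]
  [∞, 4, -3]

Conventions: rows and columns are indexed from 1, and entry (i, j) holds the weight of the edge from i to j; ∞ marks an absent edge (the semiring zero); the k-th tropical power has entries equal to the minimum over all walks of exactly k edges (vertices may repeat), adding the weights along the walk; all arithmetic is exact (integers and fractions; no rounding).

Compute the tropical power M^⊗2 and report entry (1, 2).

M^⊗2:
  [15, 21, 21]
  [2, 8, 1]
  [2, 1, -6]
Key observation: the optimum is the walk 1->2->2, with weight 17 + 4 = 21.
Optimal value attained by: walk 1->2->2.
Answer: (M^⊗2)[1][2] = 21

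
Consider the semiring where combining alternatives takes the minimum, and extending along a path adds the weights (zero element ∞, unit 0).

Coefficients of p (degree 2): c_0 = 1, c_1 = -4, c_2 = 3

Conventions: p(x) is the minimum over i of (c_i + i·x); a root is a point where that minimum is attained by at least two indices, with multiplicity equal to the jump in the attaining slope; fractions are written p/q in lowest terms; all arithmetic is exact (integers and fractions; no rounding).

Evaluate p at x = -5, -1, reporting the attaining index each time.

p(-5) = min(1+0·(-5)=1, -4+1·(-5)=-9, 3+2·(-5)=-7) = -9 (attained by i=1)
p(-1) = min(1+0·(-1)=1, -4+1·(-1)=-5, 3+2·(-1)=1) = -5 (attained by i=1)
Answer: p(-5) = -9; p(-1) = -5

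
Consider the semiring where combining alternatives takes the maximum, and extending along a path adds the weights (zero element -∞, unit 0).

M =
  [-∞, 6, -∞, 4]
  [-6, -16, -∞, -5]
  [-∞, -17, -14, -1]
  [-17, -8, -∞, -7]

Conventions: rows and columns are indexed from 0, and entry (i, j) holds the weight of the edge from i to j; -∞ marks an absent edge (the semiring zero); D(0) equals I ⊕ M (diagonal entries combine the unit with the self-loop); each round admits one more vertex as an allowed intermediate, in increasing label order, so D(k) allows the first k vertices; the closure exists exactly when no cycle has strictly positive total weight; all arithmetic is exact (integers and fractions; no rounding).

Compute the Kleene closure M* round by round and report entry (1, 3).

D(0):
  [0, 6, -∞, 4]
  [-6, 0, -∞, -5]
  [-∞, -17, 0, -1]
  [-17, -8, -∞, 0]
D(1):
  [0, 6, -∞, 4]
  [-6, 0, -∞, -2]
  [-∞, -17, 0, -1]
  [-17, -8, -∞, 0]
D(2):
  [0, 6, -∞, 4]
  [-6, 0, -∞, -2]
  [-23, -17, 0, -1]
  [-14, -8, -∞, 0]
D(3):
  [0, 6, -∞, 4]
  [-6, 0, -∞, -2]
  [-23, -17, 0, -1]
  [-14, -8, -∞, 0]
D(4):
  [0, 6, -∞, 4]
  [-6, 0, -∞, -2]
  [-15, -9, 0, -1]
  [-14, -8, -∞, 0]
Answer: M*[1][3] = -2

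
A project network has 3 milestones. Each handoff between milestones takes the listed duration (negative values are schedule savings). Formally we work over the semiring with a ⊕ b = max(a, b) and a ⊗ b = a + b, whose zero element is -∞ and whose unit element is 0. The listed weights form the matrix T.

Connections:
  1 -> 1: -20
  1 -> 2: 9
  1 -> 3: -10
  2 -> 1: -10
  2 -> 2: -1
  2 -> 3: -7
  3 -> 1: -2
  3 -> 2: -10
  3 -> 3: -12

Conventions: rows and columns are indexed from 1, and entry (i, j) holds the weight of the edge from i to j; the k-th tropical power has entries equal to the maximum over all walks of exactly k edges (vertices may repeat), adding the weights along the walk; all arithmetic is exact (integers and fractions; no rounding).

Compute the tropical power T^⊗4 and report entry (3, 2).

T^⊗2:
  [-1, 8, 2]
  [-9, -1, -8]
  [-14, 7, -12]
T^⊗3:
  [0, 8, 1]
  [-10, 0, -8]
  [-3, 6, 0]
T^⊗4:
  [-1, 9, 1]
  [-10, -1, -7]
  [-2, 6, -1]
Key observation: the optimum is the walk 3->1->2->1->2, with weight (-2) + 9 + (-10) + 9 = 6.
Optimal value attained by: walk 3->1->2->1->2.
Answer: (T^⊗4)[3][2] = 6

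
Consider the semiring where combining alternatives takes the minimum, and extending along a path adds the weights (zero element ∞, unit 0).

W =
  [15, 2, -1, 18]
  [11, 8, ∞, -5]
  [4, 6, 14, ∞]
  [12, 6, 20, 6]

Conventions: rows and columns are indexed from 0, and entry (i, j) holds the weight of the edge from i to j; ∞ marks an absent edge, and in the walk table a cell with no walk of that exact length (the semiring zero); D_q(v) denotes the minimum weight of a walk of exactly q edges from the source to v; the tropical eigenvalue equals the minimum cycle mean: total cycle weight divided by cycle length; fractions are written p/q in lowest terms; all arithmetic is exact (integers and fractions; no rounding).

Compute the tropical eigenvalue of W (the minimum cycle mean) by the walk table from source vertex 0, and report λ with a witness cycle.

q=0: [0, ∞, ∞, ∞]
q=1: [15, 2, -1, 18]
q=2: [3, 5, 13, -3]
q=3: [9, 3, 2, 0]
q=4: [6, 6, 8, -2]
Optimal cycle mean attained by: cycle 1->3->1, total (-5) + 6, length 2.
Answer: λ = 1/2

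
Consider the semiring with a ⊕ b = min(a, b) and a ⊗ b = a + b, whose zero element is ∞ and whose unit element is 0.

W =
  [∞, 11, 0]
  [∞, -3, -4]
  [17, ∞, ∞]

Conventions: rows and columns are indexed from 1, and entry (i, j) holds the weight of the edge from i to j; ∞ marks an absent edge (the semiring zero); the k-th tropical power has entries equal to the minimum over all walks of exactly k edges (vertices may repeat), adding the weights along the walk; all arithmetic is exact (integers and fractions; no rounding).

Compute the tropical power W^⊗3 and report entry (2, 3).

W^⊗2:
  [17, 8, 7]
  [13, -6, -7]
  [∞, 28, 17]
W^⊗3:
  [24, 5, 4]
  [10, -9, -10]
  [34, 25, 24]
Key observation: the optimum is the walk 2->2->2->3, with weight (-3) + (-3) + (-4) = -10.
Optimal value attained by: walk 2->2->2->3.
Answer: (W^⊗3)[2][3] = -10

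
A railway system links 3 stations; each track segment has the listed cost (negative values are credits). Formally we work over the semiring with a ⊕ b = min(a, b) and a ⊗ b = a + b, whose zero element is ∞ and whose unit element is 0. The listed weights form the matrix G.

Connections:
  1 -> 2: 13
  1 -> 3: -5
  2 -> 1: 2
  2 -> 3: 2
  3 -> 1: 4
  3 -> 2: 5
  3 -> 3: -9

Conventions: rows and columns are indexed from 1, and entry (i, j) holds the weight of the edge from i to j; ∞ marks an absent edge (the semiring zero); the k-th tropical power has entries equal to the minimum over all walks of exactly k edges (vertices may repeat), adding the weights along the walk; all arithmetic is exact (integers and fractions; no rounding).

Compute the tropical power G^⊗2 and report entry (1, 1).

G^⊗2:
  [-1, 0, -14]
  [6, 7, -7]
  [-5, -4, -18]
Key observation: the optimum is the walk 1->3->1, with weight (-5) + 4 = -1.
Optimal value attained by: walk 1->3->1.
Answer: (G^⊗2)[1][1] = -1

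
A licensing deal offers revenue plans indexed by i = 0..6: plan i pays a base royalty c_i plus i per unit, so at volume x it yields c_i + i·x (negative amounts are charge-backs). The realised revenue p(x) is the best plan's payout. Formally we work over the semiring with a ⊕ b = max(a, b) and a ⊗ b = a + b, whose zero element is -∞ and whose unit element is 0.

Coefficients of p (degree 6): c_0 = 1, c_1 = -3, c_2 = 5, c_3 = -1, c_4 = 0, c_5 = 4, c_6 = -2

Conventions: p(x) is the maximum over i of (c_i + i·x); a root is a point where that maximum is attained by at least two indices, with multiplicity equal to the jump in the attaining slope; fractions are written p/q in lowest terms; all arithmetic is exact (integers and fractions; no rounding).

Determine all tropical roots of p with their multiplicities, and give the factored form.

hull edge (i=0, c=1) to (i=2, c=5): slope 2, span 2
hull edge (i=2, c=5) to (i=5, c=4): slope -1/3, span 3
hull edge (i=5, c=4) to (i=6, c=-2): slope -6, span 1
Factored form: p(x) = -2 ⊗ (x ⊕ (-2)) ⊗ (x ⊕ (-2)) ⊗ (x ⊕ 1/3) ⊗ (x ⊕ 1/3) ⊗ (x ⊕ 1/3) ⊗ (x ⊕ 6)
Answer: roots = -2 (mult 2), 1/3 (mult 3), 6 (mult 1)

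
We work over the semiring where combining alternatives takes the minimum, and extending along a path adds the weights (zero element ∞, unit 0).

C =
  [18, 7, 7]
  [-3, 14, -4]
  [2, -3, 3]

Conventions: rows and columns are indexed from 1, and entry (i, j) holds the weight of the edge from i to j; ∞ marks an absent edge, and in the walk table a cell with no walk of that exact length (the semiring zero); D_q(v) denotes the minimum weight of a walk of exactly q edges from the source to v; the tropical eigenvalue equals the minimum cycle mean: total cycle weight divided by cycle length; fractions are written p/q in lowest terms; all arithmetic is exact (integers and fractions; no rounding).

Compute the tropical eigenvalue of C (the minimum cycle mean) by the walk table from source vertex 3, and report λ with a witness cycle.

q=0: [∞, ∞, 0]
q=1: [2, -3, 3]
q=2: [-6, 0, -7]
q=3: [-5, -10, -4]
Optimal cycle mean attained by: cycle 2->3->2, total (-4) + (-3), length 2.
Answer: λ = -7/2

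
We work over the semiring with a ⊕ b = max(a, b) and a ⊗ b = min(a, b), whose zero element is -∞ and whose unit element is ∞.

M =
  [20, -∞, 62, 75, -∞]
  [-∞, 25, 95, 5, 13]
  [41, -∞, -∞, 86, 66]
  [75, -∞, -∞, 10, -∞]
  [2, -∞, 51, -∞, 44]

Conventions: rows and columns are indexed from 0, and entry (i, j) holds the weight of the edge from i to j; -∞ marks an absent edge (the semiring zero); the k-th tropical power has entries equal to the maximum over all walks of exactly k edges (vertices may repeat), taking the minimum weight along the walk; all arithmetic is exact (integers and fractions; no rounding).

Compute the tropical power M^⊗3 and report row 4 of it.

M^⊗2:
  [75, -∞, 20, 62, 62]
  [41, 25, 25, 86, 66]
  [75, -∞, 51, 41, 44]
  [20, -∞, 62, 75, -∞]
  [41, -∞, 44, 51, 51]
M^⊗3:
  [62, -∞, 62, 75, 44]
  [75, 25, 51, 41, 44]
  [41, -∞, 62, 75, 51]
  [75, -∞, 20, 62, 62]
  [51, -∞, 51, 44, 44]
Answer: row 4 of M^⊗3 = [51, -∞, 51, 44, 44]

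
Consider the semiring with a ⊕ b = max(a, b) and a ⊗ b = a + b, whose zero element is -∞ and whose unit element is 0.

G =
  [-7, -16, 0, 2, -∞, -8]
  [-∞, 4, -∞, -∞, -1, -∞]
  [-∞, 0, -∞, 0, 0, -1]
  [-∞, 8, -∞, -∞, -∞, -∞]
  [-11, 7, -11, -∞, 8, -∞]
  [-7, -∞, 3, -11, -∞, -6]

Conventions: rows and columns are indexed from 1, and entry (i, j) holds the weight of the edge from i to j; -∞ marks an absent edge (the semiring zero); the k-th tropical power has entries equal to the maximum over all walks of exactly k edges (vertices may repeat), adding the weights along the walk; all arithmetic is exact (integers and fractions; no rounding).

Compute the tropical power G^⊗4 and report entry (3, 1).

G^⊗2:
  [-14, 10, -5, 0, 0, -1]
  [-12, 8, -12, -∞, 7, -∞]
  [-8, 8, 2, -12, 8, -7]
  [-∞, 12, -∞, -∞, 7, -∞]
  [-3, 15, -3, -9, 16, -12]
  [-13, 3, -3, 3, 3, 2]
G^⊗3:
  [-8, 14, 2, -5, 9, -6]
  [-4, 14, -4, -10, 15, -13]
  [-3, 15, -3, 2, 16, 1]
  [-4, 16, -4, -∞, 15, -∞]
  [5, 23, 5, -1, 24, -4]
  [-5, 11, 5, -3, 11, -4]
G^⊗4:
  [-2, 18, -2, 2, 17, 1]
  [4, 22, 4, -2, 23, -5]
  [5, 23, 5, -1, 24, -4]
  [4, 22, 4, -2, 23, -5]
  [13, 31, 13, 7, 32, 4]
  [0, 18, 0, 5, 19, 4]
Key observation: the optimum is the walk 3->5->5->5->1, with weight 0 + 8 + 8 + (-11) = 5.
Optimal value attained by: walk 3->5->5->5->1.
Answer: (G^⊗4)[3][1] = 5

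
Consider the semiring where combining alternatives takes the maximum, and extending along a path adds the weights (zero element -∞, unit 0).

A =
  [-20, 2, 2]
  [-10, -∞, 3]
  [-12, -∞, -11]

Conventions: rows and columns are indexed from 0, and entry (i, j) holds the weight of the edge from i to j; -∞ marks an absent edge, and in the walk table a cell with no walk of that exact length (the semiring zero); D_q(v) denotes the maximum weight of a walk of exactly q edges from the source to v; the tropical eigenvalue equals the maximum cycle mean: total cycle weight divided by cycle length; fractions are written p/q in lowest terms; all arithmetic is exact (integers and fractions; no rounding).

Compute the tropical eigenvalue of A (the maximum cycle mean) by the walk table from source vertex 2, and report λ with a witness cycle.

q=0: [-∞, -∞, 0]
q=1: [-12, -∞, -11]
q=2: [-23, -10, -10]
q=3: [-20, -21, -7]
Optimal cycle mean attained by: cycle 0->1->2->0, total 2 + 3 + (-12), length 3.
Answer: λ = -7/3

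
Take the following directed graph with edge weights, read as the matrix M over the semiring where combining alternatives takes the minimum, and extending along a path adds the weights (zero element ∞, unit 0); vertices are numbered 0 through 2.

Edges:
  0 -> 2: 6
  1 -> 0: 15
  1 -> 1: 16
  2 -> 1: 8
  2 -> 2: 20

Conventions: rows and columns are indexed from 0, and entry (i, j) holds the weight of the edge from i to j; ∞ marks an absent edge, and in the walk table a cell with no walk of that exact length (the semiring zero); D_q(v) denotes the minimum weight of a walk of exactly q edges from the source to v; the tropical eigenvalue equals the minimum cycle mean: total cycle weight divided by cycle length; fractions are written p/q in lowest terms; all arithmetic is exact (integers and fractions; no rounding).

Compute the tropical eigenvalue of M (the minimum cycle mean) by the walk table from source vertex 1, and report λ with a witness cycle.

q=0: [∞, 0, ∞]
q=1: [15, 16, ∞]
q=2: [31, 32, 21]
q=3: [47, 29, 37]
Optimal cycle mean attained by: cycle 0->2->1->0, total 6 + 8 + 15, length 3.
Answer: λ = 29/3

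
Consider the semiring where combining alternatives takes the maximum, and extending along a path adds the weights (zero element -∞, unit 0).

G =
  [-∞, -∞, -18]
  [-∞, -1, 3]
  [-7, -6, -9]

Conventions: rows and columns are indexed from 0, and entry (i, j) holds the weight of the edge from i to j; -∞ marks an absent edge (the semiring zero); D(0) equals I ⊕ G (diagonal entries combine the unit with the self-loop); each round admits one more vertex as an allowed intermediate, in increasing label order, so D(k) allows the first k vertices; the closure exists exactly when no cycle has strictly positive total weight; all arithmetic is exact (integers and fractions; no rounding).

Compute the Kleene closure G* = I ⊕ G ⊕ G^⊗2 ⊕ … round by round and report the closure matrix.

D(0):
  [0, -∞, -18]
  [-∞, 0, 3]
  [-7, -6, 0]
D(1):
  [0, -∞, -18]
  [-∞, 0, 3]
  [-7, -6, 0]
D(2):
  [0, -∞, -18]
  [-∞, 0, 3]
  [-7, -6, 0]
D(3):
  [0, -24, -18]
  [-4, 0, 3]
  [-7, -6, 0]
Answer: G* = [[0, -24, -18], [-4, 0, 3], [-7, -6, 0]]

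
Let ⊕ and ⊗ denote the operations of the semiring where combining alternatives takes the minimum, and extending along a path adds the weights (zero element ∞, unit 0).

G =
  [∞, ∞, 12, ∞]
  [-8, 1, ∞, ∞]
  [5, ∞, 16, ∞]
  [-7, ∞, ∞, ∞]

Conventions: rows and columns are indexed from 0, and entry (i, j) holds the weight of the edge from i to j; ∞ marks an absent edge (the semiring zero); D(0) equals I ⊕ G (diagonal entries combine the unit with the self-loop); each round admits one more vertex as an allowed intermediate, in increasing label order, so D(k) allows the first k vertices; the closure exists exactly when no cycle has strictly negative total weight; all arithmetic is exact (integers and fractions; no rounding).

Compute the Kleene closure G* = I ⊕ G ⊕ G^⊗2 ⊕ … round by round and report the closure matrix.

D(0):
  [0, ∞, 12, ∞]
  [-8, 0, ∞, ∞]
  [5, ∞, 0, ∞]
  [-7, ∞, ∞, 0]
D(1):
  [0, ∞, 12, ∞]
  [-8, 0, 4, ∞]
  [5, ∞, 0, ∞]
  [-7, ∞, 5, 0]
D(2):
  [0, ∞, 12, ∞]
  [-8, 0, 4, ∞]
  [5, ∞, 0, ∞]
  [-7, ∞, 5, 0]
D(3):
  [0, ∞, 12, ∞]
  [-8, 0, 4, ∞]
  [5, ∞, 0, ∞]
  [-7, ∞, 5, 0]
D(4):
  [0, ∞, 12, ∞]
  [-8, 0, 4, ∞]
  [5, ∞, 0, ∞]
  [-7, ∞, 5, 0]
Answer: G* = [[0, ∞, 12, ∞], [-8, 0, 4, ∞], [5, ∞, 0, ∞], [-7, ∞, 5, 0]]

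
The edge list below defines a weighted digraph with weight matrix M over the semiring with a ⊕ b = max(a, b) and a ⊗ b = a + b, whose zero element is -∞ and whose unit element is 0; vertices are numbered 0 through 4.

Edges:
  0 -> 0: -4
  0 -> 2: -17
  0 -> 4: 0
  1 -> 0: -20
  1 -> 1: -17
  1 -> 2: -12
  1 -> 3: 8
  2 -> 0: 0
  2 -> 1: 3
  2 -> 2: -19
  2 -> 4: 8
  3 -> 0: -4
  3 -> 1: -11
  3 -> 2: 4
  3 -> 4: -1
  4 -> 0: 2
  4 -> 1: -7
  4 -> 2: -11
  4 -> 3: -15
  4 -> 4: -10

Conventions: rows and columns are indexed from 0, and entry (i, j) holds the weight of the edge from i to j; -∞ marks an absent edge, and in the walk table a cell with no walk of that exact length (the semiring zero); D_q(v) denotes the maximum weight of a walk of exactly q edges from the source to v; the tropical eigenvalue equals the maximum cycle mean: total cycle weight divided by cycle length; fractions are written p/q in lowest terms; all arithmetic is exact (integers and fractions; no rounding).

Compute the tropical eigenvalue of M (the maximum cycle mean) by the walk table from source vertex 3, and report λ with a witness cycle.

q=0: [-∞, -∞, -∞, 0, -∞]
q=1: [-4, -11, 4, -∞, -1]
q=2: [4, 7, -12, -3, 12]
q=3: [14, 5, 1, 15, 4]
q=4: [11, 4, 19, 13, 14]
q=5: [19, 22, 17, 12, 27]
Optimal cycle mean attained by: cycle 1->3->2->1, total 8 + 4 + 3, length 3.
Answer: λ = 5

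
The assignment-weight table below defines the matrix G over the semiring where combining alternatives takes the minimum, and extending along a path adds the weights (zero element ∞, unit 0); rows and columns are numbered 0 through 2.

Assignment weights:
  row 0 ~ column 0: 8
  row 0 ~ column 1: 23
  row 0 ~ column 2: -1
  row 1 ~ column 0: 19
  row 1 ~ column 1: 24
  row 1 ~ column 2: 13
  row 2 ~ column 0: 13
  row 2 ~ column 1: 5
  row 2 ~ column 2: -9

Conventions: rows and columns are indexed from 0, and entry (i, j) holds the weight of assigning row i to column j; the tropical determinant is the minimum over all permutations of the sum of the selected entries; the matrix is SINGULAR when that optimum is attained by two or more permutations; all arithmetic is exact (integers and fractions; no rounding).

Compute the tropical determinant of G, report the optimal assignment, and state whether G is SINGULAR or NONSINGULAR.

σ = (0, 1, 2): 8 + 24 + (-9) = 23
σ = (0, 2, 1): 8 + 13 + 5 = 26
σ = (1, 0, 2): 23 + 19 + (-9) = 33
σ = (1, 2, 0): 23 + 13 + 13 = 49
σ = (2, 0, 1): (-1) + 19 + 5 = 23
σ = (2, 1, 0): (-1) + 24 + 13 = 36
Optimal value attained by: σ = (0, 1, 2).
Answer: det⊕(G) = 23; verdict: SINGULAR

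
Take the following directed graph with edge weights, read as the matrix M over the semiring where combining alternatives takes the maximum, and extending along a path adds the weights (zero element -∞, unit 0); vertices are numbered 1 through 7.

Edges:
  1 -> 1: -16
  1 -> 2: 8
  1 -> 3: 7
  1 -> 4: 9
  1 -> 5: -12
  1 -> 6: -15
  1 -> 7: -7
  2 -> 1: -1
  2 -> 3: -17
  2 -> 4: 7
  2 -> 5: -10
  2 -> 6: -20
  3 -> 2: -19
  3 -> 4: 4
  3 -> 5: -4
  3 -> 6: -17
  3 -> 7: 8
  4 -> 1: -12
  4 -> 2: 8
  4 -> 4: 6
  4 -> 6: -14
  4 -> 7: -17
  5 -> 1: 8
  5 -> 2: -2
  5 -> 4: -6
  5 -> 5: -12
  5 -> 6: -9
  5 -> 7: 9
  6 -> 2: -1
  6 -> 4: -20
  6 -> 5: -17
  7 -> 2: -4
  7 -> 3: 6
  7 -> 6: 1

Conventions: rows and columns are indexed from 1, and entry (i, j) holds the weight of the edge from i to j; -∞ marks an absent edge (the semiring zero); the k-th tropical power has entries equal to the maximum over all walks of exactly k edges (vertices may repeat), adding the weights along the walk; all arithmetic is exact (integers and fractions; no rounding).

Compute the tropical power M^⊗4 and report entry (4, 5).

M^⊗2:
  [7, 17, -1, 15, 3, -5, 15]
  [-2, 15, 6, 13, -13, -7, -1]
  [4, 12, 14, 10, -16, 9, 5]
  [7, 14, -5, 15, -2, -8, -11]
  [-3, 16, 15, 17, -4, 10, 1]
  [-2, -12, -18, 6, -11, -21, -8]
  [-5, 0, -21, 10, 2, -11, 14]
M^⊗3:
  [16, 23, 21, 24, 7, 16, 12]
  [14, 21, 5, 22, 5, 0, 14]
  [11, 18, 11, 19, 10, 6, 22]
  [13, 23, 14, 21, 4, 1, 7]
  [15, 25, 7, 23, 11, 3, 23]
  [-3, 14, 5, 12, -14, -7, -2]
  [10, 18, 20, 16, -10, 15, 11]
M^⊗4:
  [22, 32, 23, 30, 17, 13, 29]
  [20, 30, 21, 28, 11, 15, 14]
  [18, 27, 28, 25, 8, 23, 19]
  [22, 29, 20, 30, 13, 8, 22]
  [24, 31, 29, 32, 15, 24, 20]
  [13, 20, 4, 21, 4, -1, 13]
  [17, 24, 17, 25, 16, 12, 28]
Key observation: the optimum is the walk 4->2->4->2->5, with weight 8 + 7 + 8 + (-10) = 13.
Optimal value attained by: walk 4->2->4->2->5.
Answer: (M^⊗4)[4][5] = 13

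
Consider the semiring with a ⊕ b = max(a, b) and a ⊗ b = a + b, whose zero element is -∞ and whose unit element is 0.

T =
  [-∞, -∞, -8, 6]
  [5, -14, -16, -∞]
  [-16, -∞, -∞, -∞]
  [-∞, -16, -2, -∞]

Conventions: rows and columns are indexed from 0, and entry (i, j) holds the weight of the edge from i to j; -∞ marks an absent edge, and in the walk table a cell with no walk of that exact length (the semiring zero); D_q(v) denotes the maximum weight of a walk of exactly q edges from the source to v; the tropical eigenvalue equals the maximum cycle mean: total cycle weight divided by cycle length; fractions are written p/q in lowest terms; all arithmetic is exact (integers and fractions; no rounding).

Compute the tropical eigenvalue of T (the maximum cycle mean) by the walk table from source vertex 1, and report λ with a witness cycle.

q=0: [-∞, 0, -∞, -∞]
q=1: [5, -14, -16, -∞]
q=2: [-9, -28, -3, 11]
q=3: [-19, -5, 9, -3]
q=4: [0, -19, -5, -13]
Optimal cycle mean attained by: cycle 0->3->1->0, total 6 + (-16) + 5, length 3.
Answer: λ = -5/3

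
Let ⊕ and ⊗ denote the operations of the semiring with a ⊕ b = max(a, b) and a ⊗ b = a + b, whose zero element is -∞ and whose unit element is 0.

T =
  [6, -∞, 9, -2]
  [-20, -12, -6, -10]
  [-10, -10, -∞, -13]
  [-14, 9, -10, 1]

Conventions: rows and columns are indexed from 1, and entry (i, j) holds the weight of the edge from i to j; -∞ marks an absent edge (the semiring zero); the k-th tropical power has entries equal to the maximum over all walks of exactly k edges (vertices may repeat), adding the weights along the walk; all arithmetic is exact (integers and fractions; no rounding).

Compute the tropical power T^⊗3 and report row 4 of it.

T^⊗2:
  [12, 7, 15, 4]
  [-14, -1, -11, -9]
  [-4, -4, -1, -12]
  [-8, 10, 3, 2]
T^⊗3:
  [18, 13, 21, 10]
  [-8, 0, -5, -8]
  [2, -3, 5, -6]
  [-2, 11, 4, 3]
Answer: row 4 of T^⊗3 = [-2, 11, 4, 3]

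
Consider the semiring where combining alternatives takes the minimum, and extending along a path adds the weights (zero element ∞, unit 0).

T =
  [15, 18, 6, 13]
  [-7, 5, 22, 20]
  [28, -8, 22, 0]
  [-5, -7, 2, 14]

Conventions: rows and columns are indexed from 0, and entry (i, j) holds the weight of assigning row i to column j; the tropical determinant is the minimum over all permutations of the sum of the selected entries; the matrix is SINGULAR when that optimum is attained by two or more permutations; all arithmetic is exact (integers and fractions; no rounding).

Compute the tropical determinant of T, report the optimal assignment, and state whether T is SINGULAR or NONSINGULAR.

σ = (0, 1, 2, 3): 15 + 5 + 22 + 14 = 56
σ = (0, 1, 3, 2): 15 + 5 + 0 + 2 = 22
σ = (0, 2, 1, 3): 15 + 22 + (-8) + 14 = 43
σ = (0, 2, 3, 1): 15 + 22 + 0 + (-7) = 30
σ = (0, 3, 1, 2): 15 + 20 + (-8) + 2 = 29
σ = (0, 3, 2, 1): 15 + 20 + 22 + (-7) = 50
σ = (1, 0, 2, 3): 18 + (-7) + 22 + 14 = 47
σ = (1, 0, 3, 2): 18 + (-7) + 0 + 2 = 13
σ = (1, 2, 0, 3): 18 + 22 + 28 + 14 = 82
σ = (1, 2, 3, 0): 18 + 22 + 0 + (-5) = 35
σ = (1, 3, 0, 2): 18 + 20 + 28 + 2 = 68
σ = (1, 3, 2, 0): 18 + 20 + 22 + (-5) = 55
σ = (2, 0, 1, 3): 6 + (-7) + (-8) + 14 = 5
σ = (2, 0, 3, 1): 6 + (-7) + 0 + (-7) = -8
σ = (2, 1, 0, 3): 6 + 5 + 28 + 14 = 53
σ = (2, 1, 3, 0): 6 + 5 + 0 + (-5) = 6
σ = (2, 3, 0, 1): 6 + 20 + 28 + (-7) = 47
σ = (2, 3, 1, 0): 6 + 20 + (-8) + (-5) = 13
σ = (3, 0, 1, 2): 13 + (-7) + (-8) + 2 = 0
σ = (3, 0, 2, 1): 13 + (-7) + 22 + (-7) = 21
σ = (3, 1, 0, 2): 13 + 5 + 28 + 2 = 48
σ = (3, 1, 2, 0): 13 + 5 + 22 + (-5) = 35
σ = (3, 2, 0, 1): 13 + 22 + 28 + (-7) = 56
σ = (3, 2, 1, 0): 13 + 22 + (-8) + (-5) = 22
Optimal value attained by: σ = (2, 0, 3, 1).
Answer: det⊕(T) = -8; verdict: NONSINGULAR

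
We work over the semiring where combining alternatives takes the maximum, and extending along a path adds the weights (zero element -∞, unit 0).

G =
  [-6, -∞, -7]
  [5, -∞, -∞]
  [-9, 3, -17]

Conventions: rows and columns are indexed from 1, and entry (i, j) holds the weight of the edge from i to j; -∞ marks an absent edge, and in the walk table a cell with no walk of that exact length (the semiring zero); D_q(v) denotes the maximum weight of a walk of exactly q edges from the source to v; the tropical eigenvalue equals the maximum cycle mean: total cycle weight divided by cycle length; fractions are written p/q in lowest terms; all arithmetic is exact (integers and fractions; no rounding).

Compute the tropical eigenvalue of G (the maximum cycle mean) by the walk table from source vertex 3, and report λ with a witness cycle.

q=0: [-∞, -∞, 0]
q=1: [-9, 3, -17]
q=2: [8, -14, -16]
q=3: [2, -13, 1]
Optimal cycle mean attained by: cycle 1->3->2->1, total (-7) + 3 + 5, length 3.
Answer: λ = 1/3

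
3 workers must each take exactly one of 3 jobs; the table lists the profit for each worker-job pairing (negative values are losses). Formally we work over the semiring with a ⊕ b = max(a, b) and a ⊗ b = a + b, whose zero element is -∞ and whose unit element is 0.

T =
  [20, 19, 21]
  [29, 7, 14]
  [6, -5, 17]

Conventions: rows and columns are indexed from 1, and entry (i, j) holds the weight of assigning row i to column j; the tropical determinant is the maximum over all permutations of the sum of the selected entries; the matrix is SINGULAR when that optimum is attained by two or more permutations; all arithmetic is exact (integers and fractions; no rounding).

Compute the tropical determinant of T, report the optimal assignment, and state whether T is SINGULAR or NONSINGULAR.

σ = (1, 2, 3): 20 + 7 + 17 = 44
σ = (1, 3, 2): 20 + 14 + (-5) = 29
σ = (2, 1, 3): 19 + 29 + 17 = 65
σ = (2, 3, 1): 19 + 14 + 6 = 39
σ = (3, 1, 2): 21 + 29 + (-5) = 45
σ = (3, 2, 1): 21 + 7 + 6 = 34
Optimal value attained by: σ = (2, 1, 3).
Answer: det⊕(T) = 65; verdict: NONSINGULAR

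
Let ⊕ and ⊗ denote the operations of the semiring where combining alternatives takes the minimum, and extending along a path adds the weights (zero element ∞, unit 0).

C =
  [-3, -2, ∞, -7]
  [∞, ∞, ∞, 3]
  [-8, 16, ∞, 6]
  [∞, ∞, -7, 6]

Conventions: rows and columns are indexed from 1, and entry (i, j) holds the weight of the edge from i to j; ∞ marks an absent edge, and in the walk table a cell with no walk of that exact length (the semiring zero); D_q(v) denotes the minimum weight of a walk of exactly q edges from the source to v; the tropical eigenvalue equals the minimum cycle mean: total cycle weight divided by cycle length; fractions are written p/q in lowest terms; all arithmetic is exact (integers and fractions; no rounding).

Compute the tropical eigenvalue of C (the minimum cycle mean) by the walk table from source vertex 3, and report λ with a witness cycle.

q=0: [∞, ∞, 0, ∞]
q=1: [-8, 16, ∞, 6]
q=2: [-11, -10, -1, -15]
q=3: [-14, -13, -22, -18]
q=4: [-30, -16, -25, -21]
Optimal cycle mean attained by: cycle 1->4->3->1, total (-7) + (-7) + (-8), length 3.
Answer: λ = -22/3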